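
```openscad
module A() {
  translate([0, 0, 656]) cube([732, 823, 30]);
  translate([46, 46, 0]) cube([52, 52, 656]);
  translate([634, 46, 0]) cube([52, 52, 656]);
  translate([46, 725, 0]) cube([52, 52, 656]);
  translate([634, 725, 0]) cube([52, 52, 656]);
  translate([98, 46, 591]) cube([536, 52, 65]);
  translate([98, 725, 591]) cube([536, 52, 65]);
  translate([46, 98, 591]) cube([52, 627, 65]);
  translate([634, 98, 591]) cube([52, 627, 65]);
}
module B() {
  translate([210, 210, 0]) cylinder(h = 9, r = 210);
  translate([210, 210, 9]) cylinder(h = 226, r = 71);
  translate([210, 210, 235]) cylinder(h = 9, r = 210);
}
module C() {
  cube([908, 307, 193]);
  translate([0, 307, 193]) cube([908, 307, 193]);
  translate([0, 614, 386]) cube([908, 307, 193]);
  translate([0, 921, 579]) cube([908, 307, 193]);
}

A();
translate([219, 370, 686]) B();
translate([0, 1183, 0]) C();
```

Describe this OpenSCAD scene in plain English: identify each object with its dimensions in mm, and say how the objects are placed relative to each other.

A is a rectangular dining table. The top is 732×823×30 mm with its upper surface at z = 686 mm. It stands on four 52×52 mm square legs, each inset 46 mm from the nearest pair of top edges, running from the floor to the underside of the top. Four apron rails, 52 mm thick and 65 mm tall, run between adjacent legs with their top edges flush with the underside of the top and their outer faces flush with the legs' outer faces.

B is a spool: two coaxial disc flanges of radius 210 mm and thickness 9 mm, joined by a core cylinder of radius 71 mm and height 226 mm. The lower flange rests on z = 0 and the three cylinders share a vertical axis.

C is a straight staircase of 4 solid steps. Each step is 908 mm wide (x), 307 mm deep (y, the going) and 193 mm tall (the rise). The first step rests on the floor; each subsequent step sits one going further in +y and one rise higher in +z, directly behind and above the previous step with no overlap.

The spool is on top of the table. The staircase is on the floor beside the table on its +y side.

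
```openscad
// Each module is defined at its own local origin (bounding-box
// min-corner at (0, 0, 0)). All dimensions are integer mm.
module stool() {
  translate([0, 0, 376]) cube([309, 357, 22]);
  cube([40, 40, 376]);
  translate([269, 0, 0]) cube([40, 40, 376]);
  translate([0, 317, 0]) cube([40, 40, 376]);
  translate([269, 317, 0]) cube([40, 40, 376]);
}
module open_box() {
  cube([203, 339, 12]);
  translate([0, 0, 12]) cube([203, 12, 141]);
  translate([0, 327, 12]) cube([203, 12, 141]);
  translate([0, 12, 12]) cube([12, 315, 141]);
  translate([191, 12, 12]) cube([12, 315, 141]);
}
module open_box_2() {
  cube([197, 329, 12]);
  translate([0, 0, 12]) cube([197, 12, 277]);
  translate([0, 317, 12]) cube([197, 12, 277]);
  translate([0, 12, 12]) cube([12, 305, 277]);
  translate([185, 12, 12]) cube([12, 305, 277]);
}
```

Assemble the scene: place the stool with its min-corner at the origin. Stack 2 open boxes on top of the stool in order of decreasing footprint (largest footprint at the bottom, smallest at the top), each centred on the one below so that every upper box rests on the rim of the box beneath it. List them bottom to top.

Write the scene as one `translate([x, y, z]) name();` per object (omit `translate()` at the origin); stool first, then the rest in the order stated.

stool();
translate([53, 9, 398]) open_box();
translate([56, 14, 551]) open_box_2();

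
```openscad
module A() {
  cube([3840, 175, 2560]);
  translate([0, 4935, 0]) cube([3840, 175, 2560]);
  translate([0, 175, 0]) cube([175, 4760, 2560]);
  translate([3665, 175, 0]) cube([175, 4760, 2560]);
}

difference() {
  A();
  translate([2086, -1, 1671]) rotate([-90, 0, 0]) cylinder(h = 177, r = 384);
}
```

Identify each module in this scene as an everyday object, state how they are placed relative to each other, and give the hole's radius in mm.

A is a house frame. The house frame has a circular hole through its front wall. The hole's radius is 384 mm.

The subtracted cylinder has r = 384 mm.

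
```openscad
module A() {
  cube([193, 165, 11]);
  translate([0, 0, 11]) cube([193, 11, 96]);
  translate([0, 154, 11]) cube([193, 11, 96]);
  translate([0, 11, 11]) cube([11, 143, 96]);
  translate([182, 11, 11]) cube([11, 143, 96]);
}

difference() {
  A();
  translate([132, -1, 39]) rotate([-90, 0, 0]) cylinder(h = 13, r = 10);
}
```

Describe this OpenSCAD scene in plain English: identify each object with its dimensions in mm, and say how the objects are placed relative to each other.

A is an open storage box with external size 193×165×107 mm and wall thickness 11 mm (the base is also 11 mm thick). The base covers the whole footprint; the four walls stand on the base, with the y-facing walls full-width and the x-facing walls fitting between their inner faces.

The open box has a circular hole of radius 10 mm through its front wall, centred at (x = 132, z = 39).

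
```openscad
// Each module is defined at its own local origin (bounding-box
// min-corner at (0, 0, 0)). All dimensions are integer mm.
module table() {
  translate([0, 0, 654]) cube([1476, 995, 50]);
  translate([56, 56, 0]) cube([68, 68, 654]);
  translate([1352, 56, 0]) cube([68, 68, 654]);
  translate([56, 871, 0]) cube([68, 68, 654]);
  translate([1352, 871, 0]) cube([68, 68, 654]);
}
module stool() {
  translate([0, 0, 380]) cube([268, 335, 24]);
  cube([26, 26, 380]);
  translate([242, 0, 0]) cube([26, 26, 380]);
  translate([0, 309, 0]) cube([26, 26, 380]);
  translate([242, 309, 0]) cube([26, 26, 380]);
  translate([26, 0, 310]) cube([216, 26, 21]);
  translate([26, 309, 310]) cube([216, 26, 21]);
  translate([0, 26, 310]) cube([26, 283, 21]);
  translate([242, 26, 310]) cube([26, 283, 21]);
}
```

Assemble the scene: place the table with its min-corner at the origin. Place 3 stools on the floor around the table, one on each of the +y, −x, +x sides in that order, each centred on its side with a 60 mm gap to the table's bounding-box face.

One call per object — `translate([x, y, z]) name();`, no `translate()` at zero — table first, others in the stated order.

table();
translate([604, 1055, 0]) stool();
translate([-328, 330, 0]) stool();
translate([1536, 330, 0]) stool();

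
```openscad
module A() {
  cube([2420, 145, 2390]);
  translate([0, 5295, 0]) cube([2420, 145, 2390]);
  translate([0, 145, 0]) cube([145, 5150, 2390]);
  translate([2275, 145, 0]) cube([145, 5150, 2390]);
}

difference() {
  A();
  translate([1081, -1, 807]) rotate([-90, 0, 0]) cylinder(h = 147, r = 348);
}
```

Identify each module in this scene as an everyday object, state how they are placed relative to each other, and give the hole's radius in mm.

A is a house frame. The house frame has a circular hole through its front wall. The hole's radius is 348 mm.

The subtracted cylinder has r = 348 mm.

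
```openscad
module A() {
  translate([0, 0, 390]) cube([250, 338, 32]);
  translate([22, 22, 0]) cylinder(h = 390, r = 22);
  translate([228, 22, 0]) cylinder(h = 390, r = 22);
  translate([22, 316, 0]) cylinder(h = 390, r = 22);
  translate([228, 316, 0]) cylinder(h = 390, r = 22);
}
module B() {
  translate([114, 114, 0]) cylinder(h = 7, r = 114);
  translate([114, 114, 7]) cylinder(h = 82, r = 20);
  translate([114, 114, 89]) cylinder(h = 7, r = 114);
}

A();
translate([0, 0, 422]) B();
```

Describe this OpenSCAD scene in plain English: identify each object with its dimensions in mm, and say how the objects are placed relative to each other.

A is a simple wooden stool: a rectangular seat 250 mm (x) by 338 mm (y), 32 mm thick, top face at z = 422 mm, on four round legs, each 44 mm in diameter. The legs rest on z = 0, each leg's axis is inset half a diameter from the nearest pair of seat edges (so the leg's bounding box is flush with the corner).

B is a spool: two coaxial disc flanges of radius 114 mm and thickness 7 mm, joined by a core cylinder of radius 20 mm and height 82 mm. The lower flange rests on z = 0 and the three cylinders share a vertical axis.

The spool is on top of the stool.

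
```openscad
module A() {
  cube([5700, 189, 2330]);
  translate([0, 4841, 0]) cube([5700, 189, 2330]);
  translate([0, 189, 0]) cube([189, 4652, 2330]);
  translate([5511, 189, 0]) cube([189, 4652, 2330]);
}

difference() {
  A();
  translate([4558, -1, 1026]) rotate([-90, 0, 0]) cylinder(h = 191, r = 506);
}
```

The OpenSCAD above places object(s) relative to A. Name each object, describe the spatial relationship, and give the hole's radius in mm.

A is a house frame. The house frame has a circular hole through its front wall. The hole's radius is 506 mm.

The subtracted cylinder has r = 506 mm.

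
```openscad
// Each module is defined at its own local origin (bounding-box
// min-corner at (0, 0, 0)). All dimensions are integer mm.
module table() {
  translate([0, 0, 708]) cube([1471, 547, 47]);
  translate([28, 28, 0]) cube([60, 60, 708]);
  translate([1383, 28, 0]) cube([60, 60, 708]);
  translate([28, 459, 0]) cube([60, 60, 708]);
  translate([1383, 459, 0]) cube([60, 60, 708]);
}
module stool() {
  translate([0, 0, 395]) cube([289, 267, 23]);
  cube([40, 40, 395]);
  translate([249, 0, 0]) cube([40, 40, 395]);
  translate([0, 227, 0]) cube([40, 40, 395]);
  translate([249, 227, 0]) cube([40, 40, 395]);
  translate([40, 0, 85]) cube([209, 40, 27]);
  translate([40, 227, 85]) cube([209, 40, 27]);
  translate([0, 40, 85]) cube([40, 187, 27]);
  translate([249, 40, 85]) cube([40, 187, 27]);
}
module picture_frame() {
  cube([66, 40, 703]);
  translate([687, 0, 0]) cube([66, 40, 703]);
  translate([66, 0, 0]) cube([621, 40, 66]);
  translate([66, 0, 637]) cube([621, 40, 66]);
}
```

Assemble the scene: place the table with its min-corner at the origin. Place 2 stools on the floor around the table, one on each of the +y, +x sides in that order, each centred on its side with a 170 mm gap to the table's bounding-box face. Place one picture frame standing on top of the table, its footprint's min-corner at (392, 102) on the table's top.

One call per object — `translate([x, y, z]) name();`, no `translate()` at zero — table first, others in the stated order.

table();
translate([591, 717, 0]) stool();
translate([1641, 140, 0]) stool();
translate([392, 102, 755]) picture_frame();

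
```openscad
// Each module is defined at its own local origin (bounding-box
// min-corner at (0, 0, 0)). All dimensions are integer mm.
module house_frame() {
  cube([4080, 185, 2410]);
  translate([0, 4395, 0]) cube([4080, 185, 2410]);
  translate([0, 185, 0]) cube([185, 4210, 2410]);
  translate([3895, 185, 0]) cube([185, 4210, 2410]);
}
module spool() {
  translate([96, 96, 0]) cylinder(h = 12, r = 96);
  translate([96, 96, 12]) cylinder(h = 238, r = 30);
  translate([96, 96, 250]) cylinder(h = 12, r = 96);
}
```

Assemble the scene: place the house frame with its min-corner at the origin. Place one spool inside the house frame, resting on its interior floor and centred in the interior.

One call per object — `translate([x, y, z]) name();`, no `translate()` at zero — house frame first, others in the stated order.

house_frame();
translate([1944, 2194, 0]) spool();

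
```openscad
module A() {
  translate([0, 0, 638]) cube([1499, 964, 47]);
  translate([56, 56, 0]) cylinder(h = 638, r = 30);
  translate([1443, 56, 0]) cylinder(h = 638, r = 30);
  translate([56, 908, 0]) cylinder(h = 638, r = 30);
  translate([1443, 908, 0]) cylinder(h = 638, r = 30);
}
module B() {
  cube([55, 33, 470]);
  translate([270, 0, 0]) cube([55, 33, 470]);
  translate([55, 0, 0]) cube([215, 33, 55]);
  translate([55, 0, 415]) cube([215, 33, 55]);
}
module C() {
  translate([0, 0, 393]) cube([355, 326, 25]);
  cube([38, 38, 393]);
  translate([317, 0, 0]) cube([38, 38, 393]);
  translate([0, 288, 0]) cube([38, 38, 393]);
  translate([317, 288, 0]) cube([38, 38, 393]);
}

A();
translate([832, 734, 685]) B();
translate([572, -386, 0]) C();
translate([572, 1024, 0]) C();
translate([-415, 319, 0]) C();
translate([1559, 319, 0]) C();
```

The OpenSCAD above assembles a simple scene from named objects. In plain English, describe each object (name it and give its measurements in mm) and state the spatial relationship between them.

A is a table with a 1499×964 mm rectangular top, 47 mm thick, top surface at z = 685 mm, supported by four round legs of 60 mm diameter, each leg's bounding box inset 26 mm from the nearest pair of top edges, running from the floor.

B is a picture frame with a 215×360 mm rectangular opening (x by z) and a uniform 55 mm border on every side. Frame depth is 33 mm along y. It is built from two vertical stiles running the full outside height and two horizontal rails spanning the gap between the stiles.

C is a simple wooden stool: a rectangular seat 355 mm (x) by 326 mm (y), 25 mm thick, top face at z = 418 mm, on four square legs, each 38×38 mm in cross-section. The legs rest on z = 0, each flush with a corner of the seat.

The picture frame is on top of the table. Four stools sit around the table at the −y, +y, −x, +x sides.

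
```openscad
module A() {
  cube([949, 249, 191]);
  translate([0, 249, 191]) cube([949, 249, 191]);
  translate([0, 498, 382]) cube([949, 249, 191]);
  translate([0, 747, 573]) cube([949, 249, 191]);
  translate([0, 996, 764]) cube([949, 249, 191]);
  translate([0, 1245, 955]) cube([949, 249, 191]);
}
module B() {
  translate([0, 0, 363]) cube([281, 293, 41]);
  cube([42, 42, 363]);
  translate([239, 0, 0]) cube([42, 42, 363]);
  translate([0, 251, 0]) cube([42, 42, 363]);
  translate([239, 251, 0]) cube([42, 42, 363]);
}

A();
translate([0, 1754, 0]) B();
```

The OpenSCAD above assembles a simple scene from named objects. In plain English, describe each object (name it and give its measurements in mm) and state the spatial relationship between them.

A is a run of 6 identical solid stair steps. Each tread is 949×249 mm and each step block is 191 mm high. Step 1 rests on the floor; step k is offset from step 1 by (k−1)×249 mm in y and (k−1)×191 mm in z.

B is a four-legged stool. The seat is a 281×293×41 mm slab whose top surface is at z = 404 mm; four square legs, each 42×42 mm in cross-section, run from the floor (z = 0) to the underside of the seat, each flush with a corner of the seat.

The stool is on the floor beside the staircase on its +y side.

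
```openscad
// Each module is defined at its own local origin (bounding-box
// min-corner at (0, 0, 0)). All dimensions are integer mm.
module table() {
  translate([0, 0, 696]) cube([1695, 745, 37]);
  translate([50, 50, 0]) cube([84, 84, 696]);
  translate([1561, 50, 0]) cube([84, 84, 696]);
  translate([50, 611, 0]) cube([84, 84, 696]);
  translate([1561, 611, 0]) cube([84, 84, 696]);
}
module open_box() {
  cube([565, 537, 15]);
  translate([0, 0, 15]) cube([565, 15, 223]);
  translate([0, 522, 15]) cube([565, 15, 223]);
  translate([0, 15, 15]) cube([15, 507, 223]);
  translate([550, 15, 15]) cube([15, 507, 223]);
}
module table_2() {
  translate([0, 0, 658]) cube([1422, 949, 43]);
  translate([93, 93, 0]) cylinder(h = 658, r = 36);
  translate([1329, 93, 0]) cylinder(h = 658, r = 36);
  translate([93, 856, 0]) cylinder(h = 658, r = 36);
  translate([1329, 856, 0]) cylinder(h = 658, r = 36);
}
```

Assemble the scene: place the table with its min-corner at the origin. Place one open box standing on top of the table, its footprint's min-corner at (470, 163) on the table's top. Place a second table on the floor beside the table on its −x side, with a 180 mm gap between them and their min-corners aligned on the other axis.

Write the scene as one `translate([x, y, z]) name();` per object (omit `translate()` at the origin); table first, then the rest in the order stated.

table();
translate([470, 163, 733]) open_box();
translate([-1602, 0, 0]) table_2();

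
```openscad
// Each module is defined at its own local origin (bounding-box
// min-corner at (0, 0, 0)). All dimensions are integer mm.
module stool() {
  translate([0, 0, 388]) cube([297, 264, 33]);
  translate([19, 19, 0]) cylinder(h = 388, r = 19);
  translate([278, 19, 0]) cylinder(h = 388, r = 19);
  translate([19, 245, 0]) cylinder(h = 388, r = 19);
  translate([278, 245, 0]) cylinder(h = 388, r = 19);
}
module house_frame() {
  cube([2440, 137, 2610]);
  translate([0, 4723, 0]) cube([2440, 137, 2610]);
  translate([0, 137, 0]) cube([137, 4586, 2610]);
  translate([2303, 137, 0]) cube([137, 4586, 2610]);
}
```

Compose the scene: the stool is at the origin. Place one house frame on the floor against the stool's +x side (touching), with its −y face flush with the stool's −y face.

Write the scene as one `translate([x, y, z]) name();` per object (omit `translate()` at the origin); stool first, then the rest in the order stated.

stool();
translate([297, 0, 0]) house_frame();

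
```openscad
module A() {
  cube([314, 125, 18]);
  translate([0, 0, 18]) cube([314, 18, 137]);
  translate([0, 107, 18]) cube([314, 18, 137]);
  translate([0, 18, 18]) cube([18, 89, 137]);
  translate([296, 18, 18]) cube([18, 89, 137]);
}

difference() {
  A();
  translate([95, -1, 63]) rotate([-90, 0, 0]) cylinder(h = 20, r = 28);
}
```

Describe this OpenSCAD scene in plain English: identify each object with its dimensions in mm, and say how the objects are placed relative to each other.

A is an open storage box with external size 314×125×155 mm and wall thickness 18 mm (the base is also 18 mm thick). The base covers the whole footprint; the four walls stand on the base, with the y-facing walls full-width and the x-facing walls fitting between their inner faces.

The open box has a circular hole of radius 28 mm through its front wall, centred at (x = 95, z = 63).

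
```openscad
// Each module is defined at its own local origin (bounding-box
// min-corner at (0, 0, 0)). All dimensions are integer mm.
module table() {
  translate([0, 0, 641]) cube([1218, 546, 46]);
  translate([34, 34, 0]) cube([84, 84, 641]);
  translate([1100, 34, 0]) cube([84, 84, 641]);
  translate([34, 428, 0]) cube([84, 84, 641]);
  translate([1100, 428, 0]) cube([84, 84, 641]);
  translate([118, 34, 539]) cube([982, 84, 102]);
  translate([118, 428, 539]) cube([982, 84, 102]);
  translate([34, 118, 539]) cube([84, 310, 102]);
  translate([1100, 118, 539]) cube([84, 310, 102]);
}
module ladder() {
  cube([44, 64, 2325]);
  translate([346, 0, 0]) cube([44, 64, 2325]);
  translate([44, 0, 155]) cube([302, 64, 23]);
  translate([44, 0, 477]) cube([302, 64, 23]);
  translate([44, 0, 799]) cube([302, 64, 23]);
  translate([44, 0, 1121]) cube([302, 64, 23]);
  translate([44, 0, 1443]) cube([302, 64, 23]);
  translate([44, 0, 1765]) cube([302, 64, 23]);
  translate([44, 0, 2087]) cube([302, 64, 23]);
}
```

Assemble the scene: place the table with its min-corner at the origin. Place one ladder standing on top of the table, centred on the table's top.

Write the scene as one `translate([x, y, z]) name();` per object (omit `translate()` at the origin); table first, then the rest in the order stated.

table();
translate([414, 241, 687]) ladder();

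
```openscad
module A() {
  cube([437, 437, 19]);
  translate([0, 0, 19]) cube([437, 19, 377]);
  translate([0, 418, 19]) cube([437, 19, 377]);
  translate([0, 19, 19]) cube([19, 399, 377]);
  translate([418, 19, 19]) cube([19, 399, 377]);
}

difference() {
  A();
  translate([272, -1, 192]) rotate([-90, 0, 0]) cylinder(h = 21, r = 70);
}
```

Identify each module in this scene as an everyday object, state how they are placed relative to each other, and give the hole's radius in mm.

The subtracted cylinder has r = 70 mm.

A is an open box. The open box has a circular hole through its front wall. The hole's radius is 70 mm.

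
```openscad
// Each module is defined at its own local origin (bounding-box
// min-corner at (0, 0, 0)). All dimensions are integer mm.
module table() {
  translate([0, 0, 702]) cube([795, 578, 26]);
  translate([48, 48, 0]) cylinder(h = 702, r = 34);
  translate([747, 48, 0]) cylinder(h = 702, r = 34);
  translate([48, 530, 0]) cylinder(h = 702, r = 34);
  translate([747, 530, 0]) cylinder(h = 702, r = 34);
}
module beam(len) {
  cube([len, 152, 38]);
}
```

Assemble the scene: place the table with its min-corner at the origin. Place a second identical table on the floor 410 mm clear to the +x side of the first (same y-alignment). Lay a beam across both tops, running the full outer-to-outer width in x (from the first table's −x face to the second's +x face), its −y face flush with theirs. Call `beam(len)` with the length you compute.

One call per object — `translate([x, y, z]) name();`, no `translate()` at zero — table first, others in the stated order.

table();
translate([1205, 0, 0]) table();
translate([0, 0, 728]) beam(2000);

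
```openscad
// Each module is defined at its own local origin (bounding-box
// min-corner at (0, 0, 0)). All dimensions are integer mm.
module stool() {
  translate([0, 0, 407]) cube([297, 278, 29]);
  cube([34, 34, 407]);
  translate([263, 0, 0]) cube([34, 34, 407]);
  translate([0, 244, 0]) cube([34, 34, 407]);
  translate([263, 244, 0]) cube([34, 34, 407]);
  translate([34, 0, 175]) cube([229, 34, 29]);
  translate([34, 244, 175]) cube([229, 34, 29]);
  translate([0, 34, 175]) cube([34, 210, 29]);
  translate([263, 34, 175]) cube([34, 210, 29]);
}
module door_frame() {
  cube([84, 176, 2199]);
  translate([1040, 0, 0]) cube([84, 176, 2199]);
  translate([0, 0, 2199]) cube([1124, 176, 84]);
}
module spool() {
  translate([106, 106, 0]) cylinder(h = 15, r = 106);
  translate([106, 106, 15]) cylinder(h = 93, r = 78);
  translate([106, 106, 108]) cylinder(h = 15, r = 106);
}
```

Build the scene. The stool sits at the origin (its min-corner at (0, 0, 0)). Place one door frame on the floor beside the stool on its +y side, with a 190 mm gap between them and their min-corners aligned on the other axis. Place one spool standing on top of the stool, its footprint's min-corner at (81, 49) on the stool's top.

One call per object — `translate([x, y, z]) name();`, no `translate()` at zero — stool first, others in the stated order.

stool();
translate([0, 468, 0]) door_frame();
translate([81, 49, 436]) spool();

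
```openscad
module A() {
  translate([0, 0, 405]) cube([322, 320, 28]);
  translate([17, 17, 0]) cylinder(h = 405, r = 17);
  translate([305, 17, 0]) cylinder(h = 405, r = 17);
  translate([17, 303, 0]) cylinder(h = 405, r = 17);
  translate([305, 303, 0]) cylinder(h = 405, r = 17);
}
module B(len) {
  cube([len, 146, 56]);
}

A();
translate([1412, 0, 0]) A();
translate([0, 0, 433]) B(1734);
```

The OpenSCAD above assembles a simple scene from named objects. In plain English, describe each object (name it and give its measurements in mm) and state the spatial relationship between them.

A is a simple wooden stool: a rectangular seat 322 mm (x) by 320 mm (y), 28 mm thick, top face at z = 433 mm, on four round legs, each 34 mm in diameter. The legs rest on z = 0, each leg's axis is inset half a diameter from the nearest pair of seat edges (so the leg's bounding box is flush with the corner).

B is a rectangular beam 1734 mm long (x), 146 mm deep (y), 56 mm thick (z).

The beam spans the tops of two stools placed 1090 mm apart, resting at z = 433 mm.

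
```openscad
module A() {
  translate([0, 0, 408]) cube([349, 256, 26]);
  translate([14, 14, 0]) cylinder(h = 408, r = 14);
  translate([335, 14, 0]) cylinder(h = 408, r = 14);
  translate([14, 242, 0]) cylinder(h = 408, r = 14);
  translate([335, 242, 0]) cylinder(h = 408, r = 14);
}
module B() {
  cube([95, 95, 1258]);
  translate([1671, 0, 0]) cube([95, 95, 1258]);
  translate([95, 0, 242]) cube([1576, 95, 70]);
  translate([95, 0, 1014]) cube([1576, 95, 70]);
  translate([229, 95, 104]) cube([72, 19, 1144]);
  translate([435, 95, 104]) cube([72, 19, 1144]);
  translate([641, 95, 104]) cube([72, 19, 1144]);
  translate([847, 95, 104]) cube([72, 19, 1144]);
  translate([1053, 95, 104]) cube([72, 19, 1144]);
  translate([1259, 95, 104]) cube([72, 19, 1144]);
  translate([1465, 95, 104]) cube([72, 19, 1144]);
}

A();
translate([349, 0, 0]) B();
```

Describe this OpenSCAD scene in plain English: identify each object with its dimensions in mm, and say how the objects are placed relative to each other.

A is a four-legged stool. The seat is 349×256 mm, 26 mm thick, top at z = 434 mm. It stands on four round legs, each 28 mm in diameter, from z = 0 to the seat underside, each leg's axis is inset half a diameter from the nearest pair of seat edges (so the leg's bounding box is flush with the corner).

B is a fence section. Two 95×95 mm posts, 1258 mm tall, stand on the floor with a clear span of 1576 mm between their inner faces. Two horizontal rails of 95×70 mm section span the gap between the posts with their undersides at z = 242 mm and z = 1014 mm, flush with the posts' −y face. 7 pickets, each 72 mm wide, 19 mm thick and 1144 mm tall, are fixed to the +y face of the rails with their bottoms at z = 104 mm, evenly spaced across the span with equal gaps (rounded down to the nearest mm) at the −x end and between each pair — any rounding remainder accumulates at the +x end.

The fence section is against the stool's +x side, with their −y faces flush.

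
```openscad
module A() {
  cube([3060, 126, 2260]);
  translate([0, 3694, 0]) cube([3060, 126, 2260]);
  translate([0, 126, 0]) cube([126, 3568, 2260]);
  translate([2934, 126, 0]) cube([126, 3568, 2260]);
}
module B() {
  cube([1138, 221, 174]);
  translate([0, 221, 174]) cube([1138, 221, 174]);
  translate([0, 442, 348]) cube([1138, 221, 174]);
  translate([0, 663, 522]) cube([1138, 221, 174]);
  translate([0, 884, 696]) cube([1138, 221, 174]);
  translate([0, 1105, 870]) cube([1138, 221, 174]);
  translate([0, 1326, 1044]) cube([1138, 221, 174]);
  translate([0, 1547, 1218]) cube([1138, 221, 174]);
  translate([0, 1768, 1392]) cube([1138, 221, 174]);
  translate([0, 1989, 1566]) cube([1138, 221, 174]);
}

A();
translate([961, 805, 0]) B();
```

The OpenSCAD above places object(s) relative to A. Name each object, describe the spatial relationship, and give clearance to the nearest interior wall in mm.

Clearances: x = 835, y = 679; minimum 679 mm.

A is a house frame. B is a staircase. The staircase sits inside the house frame, centred. The clearance to the nearest interior wall is 679 mm.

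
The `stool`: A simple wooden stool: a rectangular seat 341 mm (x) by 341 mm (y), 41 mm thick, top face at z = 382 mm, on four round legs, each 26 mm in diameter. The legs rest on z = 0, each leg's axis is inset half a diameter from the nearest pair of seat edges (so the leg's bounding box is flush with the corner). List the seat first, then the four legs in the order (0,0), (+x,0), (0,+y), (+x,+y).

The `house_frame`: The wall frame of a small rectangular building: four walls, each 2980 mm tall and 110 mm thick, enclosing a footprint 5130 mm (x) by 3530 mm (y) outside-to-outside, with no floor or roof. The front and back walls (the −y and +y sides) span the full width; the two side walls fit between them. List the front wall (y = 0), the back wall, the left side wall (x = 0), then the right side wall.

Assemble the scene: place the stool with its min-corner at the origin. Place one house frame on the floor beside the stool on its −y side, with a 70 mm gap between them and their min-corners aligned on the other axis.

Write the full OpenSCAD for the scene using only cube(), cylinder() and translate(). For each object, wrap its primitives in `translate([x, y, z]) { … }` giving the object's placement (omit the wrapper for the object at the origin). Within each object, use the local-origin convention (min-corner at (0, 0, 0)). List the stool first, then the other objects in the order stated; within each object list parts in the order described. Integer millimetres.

translate([0, 0, 341]) cube([341, 341, 41]);
translate([13, 13, 0]) cylinder(h = 341, r = 13);
translate([328, 13, 0]) cylinder(h = 341, r = 13);
translate([13, 328, 0]) cylinder(h = 341, r = 13);
translate([328, 328, 0]) cylinder(h = 341, r = 13);
translate([0, -3600, 0]) {
  cube([5130, 110, 2980]);
  translate([0, 3420, 0]) cube([5130, 110, 2980]);
  translate([0, 110, 0]) cube([110, 3310, 2980]);
  translate([5020, 110, 0]) cube([110, 3310, 2980]);
}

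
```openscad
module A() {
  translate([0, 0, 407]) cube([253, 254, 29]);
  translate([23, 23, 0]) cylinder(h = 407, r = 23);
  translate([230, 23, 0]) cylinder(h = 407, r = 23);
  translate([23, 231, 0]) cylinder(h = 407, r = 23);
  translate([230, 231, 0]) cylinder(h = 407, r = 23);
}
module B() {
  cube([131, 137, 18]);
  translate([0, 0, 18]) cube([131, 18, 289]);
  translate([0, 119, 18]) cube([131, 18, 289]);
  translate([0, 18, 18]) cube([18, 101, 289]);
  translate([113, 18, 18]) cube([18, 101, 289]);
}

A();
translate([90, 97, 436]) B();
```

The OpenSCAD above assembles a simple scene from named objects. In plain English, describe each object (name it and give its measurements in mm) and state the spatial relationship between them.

A is a four-legged stool. The seat is 253×254 mm, 29 mm thick, top at z = 436 mm. It stands on four round legs, each 46 mm in diameter, from z = 0 to the seat underside, each leg's axis is inset half a diameter from the nearest pair of seat edges (so the leg's bounding box is flush with the corner).

B is an open storage box with external size 131×137×307 mm and wall thickness 18 mm (the base is also 18 mm thick). The base covers the whole footprint; the four walls stand on the base, with the y-facing walls full-width and the x-facing walls fitting between their inner faces.

The open box is on top of the stool.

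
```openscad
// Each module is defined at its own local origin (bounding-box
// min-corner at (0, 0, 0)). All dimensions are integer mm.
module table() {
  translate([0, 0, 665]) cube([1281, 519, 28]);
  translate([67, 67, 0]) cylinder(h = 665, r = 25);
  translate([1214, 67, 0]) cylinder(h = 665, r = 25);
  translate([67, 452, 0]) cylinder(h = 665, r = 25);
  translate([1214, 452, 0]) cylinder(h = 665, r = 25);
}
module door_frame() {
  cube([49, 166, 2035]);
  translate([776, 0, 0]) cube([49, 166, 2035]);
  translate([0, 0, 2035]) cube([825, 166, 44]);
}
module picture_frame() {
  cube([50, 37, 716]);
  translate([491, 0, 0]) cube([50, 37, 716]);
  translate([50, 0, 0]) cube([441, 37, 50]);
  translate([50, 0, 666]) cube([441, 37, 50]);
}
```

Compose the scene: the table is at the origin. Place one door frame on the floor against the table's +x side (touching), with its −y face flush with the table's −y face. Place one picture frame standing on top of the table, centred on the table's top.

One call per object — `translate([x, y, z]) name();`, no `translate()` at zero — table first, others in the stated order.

table();
translate([1281, 0, 0]) door_frame();
translate([370, 241, 693]) picture_frame();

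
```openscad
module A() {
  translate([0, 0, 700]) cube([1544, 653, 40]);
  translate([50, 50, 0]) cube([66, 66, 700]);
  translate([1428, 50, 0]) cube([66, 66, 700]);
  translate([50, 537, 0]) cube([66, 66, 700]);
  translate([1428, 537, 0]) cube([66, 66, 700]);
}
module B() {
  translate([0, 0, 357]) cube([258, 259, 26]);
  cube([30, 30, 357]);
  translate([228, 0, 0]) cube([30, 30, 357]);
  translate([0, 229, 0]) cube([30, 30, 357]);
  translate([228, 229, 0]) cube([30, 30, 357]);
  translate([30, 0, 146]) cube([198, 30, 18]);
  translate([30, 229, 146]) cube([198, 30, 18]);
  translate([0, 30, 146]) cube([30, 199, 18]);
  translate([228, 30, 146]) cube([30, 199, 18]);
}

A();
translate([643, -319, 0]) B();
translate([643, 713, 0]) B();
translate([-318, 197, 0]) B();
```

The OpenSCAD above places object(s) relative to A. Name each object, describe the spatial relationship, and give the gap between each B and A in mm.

Each stool's nearest face is 60 mm from the table's bounding box.

A is a table. B is a stool. Three stools sit around the table at the −y, +y, −x sides. The gap between each stool and the table is 60 mm.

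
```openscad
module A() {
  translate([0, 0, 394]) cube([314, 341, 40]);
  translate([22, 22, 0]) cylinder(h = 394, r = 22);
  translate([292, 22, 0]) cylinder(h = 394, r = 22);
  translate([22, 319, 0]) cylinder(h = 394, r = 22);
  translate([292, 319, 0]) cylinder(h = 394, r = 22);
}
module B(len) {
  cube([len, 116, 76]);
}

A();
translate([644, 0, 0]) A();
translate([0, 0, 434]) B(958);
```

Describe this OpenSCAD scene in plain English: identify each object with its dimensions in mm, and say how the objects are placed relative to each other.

A is a simple wooden stool: a rectangular seat 314 mm (x) by 341 mm (y), 40 mm thick, top face at z = 434 mm, on four round legs, each 44 mm in diameter. The legs rest on z = 0, each leg's axis is inset half a diameter from the nearest pair of seat edges (so the leg's bounding box is flush with the corner).

B is a rectangular beam 958 mm long (x), 116 mm deep (y), 76 mm thick (z).

The beam spans the tops of two stools placed 330 mm apart, resting at z = 434 mm.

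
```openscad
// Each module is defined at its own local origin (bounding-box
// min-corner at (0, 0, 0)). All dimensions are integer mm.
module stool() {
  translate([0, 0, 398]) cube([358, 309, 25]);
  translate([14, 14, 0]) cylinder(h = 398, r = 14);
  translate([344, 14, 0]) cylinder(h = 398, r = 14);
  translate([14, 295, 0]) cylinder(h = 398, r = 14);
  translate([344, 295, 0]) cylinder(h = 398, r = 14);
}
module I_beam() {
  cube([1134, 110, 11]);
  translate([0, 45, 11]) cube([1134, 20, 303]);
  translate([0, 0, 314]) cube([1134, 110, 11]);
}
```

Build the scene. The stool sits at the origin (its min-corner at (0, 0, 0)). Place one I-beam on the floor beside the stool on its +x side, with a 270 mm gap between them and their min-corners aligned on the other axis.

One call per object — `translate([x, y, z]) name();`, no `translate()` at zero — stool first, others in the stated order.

stool();
translate([628, 0, 0]) I_beam();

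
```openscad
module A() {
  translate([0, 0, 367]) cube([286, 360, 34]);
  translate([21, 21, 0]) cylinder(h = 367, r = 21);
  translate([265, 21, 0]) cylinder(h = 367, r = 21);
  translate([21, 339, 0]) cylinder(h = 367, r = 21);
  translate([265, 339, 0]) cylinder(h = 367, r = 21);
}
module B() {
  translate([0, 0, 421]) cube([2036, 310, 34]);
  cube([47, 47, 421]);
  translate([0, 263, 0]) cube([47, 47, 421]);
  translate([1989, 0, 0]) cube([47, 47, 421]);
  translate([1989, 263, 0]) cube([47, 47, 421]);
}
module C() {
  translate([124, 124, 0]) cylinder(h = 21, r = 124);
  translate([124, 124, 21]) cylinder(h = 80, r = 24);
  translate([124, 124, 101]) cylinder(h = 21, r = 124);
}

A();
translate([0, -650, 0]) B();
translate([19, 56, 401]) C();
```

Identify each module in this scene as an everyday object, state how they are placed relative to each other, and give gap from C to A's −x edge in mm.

The spool's min-x is at 19; the stool's min-x is 0; gap = 19 mm.

A is a stool. B is a bench. C is a spool. The bench is on the floor beside the stool on its −y side. The spool is on top of the stool, centred. The gap from the spool to the stool's −x edge is 19 mm.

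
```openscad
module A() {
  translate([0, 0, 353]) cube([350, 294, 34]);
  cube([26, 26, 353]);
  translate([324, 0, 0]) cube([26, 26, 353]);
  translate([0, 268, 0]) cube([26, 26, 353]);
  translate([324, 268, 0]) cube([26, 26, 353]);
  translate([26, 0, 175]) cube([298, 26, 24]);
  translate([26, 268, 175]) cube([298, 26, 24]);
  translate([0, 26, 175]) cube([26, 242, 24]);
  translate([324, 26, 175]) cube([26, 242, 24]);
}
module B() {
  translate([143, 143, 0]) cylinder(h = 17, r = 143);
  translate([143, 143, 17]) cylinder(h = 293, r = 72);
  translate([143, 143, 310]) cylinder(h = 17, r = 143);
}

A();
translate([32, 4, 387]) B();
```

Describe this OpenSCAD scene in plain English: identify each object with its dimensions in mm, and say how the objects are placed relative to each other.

A is a simple wooden stool: a rectangular seat 350 mm (x) by 294 mm (y), 34 mm thick, top face at z = 387 mm, on four square legs, each 26×26 mm in cross-section. The legs rest on z = 0, each flush with a corner of the seat. Four stretchers, 26 mm wide and 24 mm tall, connect adjacent legs with their undersides at z = 175 mm, each running between the inner faces of the legs it joins and aligned with the legs' outer faces on the other axis.

B is a spool: two coaxial disc flanges of radius 143 mm and thickness 17 mm, joined by a core cylinder of radius 72 mm and height 293 mm. The lower flange rests on z = 0 and the three cylinders share a vertical axis.

The spool is on top of the stool, centred.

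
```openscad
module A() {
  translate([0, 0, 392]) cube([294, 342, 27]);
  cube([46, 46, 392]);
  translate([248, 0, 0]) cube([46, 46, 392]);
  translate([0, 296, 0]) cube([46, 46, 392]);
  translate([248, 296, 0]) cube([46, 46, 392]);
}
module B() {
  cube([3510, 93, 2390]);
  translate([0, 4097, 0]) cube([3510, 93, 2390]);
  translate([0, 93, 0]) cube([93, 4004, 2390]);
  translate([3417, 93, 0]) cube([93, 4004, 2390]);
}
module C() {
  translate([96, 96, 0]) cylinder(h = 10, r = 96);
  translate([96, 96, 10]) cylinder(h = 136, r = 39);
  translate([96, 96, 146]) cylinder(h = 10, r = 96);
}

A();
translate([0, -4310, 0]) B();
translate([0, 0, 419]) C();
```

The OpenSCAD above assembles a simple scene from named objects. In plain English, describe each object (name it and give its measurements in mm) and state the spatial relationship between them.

A is a four-legged stool. The seat is a 294×342×27 mm slab whose top surface is at z = 419 mm; four square legs, each 46×46 mm in cross-section, run from the floor (z = 0) to the underside of the seat, each flush with a corner of the seat.

B is a box-shaped house frame (walls only): outside footprint 3510×4190 mm, wall height 2390 mm, wall thickness 93 mm. The two y-facing walls run the full x-width; the two x-facing walls fit between the inner faces of the y-facing walls.

C is a spool: two coaxial disc flanges of radius 96 mm and thickness 10 mm, joined by a core cylinder of radius 39 mm and height 136 mm. The lower flange rests on z = 0 and the three cylinders share a vertical axis.

The house frame is on the floor beside the stool on its −y side. The spool is on top of the stool.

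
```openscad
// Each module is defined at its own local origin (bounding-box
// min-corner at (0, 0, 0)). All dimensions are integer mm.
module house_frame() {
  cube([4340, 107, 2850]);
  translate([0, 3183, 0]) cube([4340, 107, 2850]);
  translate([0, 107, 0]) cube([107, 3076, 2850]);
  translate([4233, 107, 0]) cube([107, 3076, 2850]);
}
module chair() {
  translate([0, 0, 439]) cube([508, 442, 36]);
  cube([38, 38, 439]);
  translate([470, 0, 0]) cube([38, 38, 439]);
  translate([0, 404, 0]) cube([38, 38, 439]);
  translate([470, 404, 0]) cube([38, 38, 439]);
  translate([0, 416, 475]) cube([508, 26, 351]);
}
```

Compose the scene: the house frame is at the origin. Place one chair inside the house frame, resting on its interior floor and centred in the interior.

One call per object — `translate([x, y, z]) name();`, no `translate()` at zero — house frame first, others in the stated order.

house_frame();
translate([1916, 1424, 0]) chair();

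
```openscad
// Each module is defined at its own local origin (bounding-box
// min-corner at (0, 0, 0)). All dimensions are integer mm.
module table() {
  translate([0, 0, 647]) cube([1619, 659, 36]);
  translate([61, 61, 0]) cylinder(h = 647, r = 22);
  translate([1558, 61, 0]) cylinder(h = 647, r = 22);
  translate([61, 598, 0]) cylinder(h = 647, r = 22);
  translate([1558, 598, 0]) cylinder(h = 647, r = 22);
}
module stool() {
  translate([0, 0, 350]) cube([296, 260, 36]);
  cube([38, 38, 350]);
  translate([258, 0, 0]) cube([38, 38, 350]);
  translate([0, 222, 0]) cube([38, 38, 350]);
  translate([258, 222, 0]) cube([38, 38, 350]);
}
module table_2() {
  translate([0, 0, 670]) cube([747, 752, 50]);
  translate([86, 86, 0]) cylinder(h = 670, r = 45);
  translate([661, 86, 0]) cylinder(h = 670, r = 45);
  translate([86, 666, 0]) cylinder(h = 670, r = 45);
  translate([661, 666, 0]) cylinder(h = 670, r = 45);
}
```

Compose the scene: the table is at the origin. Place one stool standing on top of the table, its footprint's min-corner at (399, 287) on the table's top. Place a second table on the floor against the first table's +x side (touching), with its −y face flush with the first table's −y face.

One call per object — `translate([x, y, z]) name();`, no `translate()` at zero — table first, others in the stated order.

table();
translate([399, 287, 683]) stool();
translate([1619, 0, 0]) table_2();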